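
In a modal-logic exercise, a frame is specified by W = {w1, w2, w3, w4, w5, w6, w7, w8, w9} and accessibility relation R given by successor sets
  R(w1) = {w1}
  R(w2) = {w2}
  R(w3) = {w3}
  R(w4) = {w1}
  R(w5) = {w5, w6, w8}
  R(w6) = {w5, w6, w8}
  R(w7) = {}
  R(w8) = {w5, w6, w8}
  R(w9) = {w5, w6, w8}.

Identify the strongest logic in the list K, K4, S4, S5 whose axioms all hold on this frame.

K4

Transitive (axiom 4): yes — every two-step R-path is closed by a direct edge.
Reflexive (axiom T): no — w4 is not related to itself.
Euclidean (axiom 5): yes — any two successors of a common world are R-related.
So F validates K, K4; S4 would additionally require R to be reflexive. The strongest is K4.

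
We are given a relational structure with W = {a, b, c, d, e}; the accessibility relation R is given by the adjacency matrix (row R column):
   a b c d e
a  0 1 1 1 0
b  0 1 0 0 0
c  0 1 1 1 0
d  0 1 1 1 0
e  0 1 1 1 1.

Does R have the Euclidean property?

No

Euclidean: no — a R b and a R c, but not b R c.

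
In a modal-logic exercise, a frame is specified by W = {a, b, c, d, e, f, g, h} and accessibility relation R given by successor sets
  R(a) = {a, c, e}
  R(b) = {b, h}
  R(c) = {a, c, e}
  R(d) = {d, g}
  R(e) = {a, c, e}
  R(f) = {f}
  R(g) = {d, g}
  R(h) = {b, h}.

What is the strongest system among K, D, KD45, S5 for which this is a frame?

S5

Serial (axiom D): yes — every world has a successor (e.g. a R a).
Euclidean (axiom 5): yes — any two successors of a common world are R-related.
Transitive (axiom 4): yes — every two-step R-path is closed by a direct edge.
Reflexive (axiom T): yes — every world is R-related to itself.
So F validates K, D, KD45, S5. The strongest is S5.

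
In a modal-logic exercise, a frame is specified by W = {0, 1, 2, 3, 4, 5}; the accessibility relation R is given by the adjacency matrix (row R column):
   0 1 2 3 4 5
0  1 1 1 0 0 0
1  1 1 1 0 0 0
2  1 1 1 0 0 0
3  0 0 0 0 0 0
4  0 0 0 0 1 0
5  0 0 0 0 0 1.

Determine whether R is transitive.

Transitive: yes — every two-step R-path is closed by a direct edge.

Yes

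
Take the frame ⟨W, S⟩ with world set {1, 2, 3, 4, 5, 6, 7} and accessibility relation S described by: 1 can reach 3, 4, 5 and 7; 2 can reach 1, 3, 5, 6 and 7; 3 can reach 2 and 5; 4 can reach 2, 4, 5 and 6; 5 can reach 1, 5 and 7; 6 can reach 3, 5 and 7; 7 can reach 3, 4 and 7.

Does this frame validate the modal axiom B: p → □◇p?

No

By correspondence theory, B is valid on a frame iff S is symmetric.
Symmetric: no — 1 S 3 but not 3 S 1.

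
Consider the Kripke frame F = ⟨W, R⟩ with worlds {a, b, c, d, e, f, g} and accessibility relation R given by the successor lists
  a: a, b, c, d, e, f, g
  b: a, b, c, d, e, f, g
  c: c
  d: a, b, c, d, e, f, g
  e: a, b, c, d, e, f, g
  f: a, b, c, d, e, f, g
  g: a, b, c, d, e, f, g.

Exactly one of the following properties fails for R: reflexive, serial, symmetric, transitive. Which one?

symmetric

Reflexive: yes — every world is R-related to itself.
Serial: yes — every world has a successor (e.g. a R a).
Symmetric: no — a R c but not c R a.
Transitive: yes — every two-step R-path is closed by a direct edge.
Only symmetric fails.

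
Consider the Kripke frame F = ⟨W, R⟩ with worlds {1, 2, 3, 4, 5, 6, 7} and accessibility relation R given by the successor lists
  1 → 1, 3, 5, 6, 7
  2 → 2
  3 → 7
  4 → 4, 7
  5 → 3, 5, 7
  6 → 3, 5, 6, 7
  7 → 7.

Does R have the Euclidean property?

No

Euclidean: no — 1 R 3 and 1 R 5, but not 3 R 5.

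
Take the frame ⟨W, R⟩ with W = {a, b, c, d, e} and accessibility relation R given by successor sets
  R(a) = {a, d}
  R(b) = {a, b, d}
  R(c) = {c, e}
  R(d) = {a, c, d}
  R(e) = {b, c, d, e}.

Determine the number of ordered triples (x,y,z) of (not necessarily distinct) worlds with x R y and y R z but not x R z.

7

Enumerating: (a,d,c), (b,d,c), (c,e,b), (c,e,d), (d,c,e), (e,b,a), (e,d,a).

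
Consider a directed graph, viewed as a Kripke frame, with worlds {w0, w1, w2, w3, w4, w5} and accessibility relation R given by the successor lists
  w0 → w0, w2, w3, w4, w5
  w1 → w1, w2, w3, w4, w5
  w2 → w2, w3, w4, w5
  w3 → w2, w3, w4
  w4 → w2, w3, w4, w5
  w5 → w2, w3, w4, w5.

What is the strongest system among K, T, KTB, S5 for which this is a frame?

T

Reflexive (axiom T): yes — every world is R-related to itself.
Symmetric (axiom B): no — w0 R w2 but not w2 R w0.
Euclidean (axiom 5): no — w0 R w3 and w0 R w5, but not w3 R w5.
So F validates K, T; KTB would additionally require R to be symmetric. The strongest is T.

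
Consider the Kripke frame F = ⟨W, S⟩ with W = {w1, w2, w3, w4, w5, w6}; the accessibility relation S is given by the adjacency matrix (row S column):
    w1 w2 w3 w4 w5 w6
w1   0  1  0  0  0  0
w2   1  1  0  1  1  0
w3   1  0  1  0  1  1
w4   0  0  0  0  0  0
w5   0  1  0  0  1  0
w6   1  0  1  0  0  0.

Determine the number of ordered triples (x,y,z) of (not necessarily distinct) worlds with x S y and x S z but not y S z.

20

Enumerating: (w2,w1,w1), (w2,w1,w4), (w2,w1,w5), (w2,w4,w1), (w2,w4,w2), (w2,w4,w4), (w2,w4,w5), (w2,w5,w1), (w2,w5,w4), (w3,w1,w1), (w3,w1,w3), (w3,w1,w5), … and 8 more.
Total: 20.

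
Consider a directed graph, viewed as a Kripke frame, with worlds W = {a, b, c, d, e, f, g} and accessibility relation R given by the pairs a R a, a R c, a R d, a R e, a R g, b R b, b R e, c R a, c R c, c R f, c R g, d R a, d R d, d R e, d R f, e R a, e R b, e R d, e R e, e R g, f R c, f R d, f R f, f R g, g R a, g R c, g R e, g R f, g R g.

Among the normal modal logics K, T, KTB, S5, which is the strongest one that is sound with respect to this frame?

Reflexive (axiom T): yes — every world is R-related to itself.
Symmetric (axiom B): yes — every pair in R has its reverse in R.
Euclidean (axiom 5): no — a R c and a R d, but not c R d.
So F validates K, T, KTB; S5 would additionally require R to be Euclidean. The strongest is KTB.

KTB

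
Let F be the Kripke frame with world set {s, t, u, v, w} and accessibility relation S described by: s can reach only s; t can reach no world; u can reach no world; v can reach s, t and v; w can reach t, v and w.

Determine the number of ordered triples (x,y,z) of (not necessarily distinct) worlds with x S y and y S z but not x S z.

1

Enumerating: (w,v,s).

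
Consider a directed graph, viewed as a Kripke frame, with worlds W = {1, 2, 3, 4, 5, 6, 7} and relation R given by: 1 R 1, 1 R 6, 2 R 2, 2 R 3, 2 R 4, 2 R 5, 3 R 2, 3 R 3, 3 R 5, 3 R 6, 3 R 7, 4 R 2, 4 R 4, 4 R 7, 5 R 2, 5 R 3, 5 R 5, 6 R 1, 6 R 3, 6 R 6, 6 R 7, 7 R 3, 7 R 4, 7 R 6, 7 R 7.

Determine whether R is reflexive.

Reflexive: yes — every world is R-related to itself.

Yes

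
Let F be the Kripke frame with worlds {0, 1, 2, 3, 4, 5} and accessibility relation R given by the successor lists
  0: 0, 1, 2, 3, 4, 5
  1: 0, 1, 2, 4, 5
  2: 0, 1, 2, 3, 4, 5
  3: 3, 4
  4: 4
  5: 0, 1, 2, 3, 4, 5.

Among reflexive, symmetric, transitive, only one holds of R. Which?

Reflexive: yes — every world is R-related to itself.
Symmetric: no — 0 R 3 but not 3 R 0.
Transitive: no — 1 R 0 and 0 R 3, but not 1 R 3.
Only reflexive holds.

reflexive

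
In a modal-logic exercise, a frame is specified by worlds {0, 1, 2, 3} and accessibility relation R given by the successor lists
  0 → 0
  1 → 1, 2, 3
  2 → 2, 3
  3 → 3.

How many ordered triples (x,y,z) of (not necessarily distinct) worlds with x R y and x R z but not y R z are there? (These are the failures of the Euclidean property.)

4

Enumerating: (1,2,1), (1,3,1), (1,3,2), (2,3,2).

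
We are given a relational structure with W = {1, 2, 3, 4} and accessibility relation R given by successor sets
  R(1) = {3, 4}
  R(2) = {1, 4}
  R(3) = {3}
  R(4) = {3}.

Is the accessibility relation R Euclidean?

Euclidean: no — 1 R 3 and 1 R 4, but not 3 R 4.

No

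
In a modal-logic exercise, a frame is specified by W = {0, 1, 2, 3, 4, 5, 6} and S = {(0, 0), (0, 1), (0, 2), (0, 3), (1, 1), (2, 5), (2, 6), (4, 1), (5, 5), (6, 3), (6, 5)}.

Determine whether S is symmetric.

Symmetric: no — 0 S 1 but not 1 S 0.

No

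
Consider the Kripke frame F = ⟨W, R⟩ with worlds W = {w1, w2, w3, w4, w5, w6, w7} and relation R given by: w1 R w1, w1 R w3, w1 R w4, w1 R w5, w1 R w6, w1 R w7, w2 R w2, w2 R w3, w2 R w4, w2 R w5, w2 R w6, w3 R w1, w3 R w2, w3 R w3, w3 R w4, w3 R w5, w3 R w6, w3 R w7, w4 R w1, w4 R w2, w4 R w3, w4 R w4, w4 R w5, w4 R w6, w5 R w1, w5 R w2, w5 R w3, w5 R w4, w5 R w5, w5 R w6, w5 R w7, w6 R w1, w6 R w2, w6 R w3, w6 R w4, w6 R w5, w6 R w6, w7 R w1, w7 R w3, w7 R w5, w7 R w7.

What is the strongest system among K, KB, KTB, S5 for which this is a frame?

Symmetric (axiom B): yes — every pair in R has its reverse in R.
Reflexive (axiom T): yes — every world is R-related to itself.
Euclidean (axiom 5): no — w1 R w4 and w1 R w7, but not w4 R w7.
So F validates K, KB, KTB; S5 would additionally require R to be Euclidean. The strongest is KTB.

KTB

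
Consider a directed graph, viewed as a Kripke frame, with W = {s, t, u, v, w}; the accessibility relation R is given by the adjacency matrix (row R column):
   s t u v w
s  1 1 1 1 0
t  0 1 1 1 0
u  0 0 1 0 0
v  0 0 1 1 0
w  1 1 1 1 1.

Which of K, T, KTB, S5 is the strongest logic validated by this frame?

Reflexive (axiom T): yes — every world is R-related to itself.
Symmetric (axiom B): no — s R t but not t R s.
Euclidean (axiom 5): no — s R u and s R t, but not u R t.
So F validates K, T; KTB would additionally require R to be symmetric. The strongest is T.

T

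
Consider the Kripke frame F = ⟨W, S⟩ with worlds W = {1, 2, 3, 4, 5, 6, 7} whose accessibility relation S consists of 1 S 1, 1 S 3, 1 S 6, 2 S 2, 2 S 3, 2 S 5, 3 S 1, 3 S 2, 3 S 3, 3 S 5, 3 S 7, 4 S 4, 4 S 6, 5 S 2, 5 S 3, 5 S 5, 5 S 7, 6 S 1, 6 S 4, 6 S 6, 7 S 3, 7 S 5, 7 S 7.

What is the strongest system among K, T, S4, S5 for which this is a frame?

T

Reflexive (axiom T): yes — every world is S-related to itself.
Transitive (axiom 4): no — 1 S 3 and 3 S 2, but not 1 S 2.
Euclidean (axiom 5): no — 1 S 3 and 1 S 6, but not 3 S 6.
So F validates K, T; S4 would additionally require S to be transitive. The strongest is T.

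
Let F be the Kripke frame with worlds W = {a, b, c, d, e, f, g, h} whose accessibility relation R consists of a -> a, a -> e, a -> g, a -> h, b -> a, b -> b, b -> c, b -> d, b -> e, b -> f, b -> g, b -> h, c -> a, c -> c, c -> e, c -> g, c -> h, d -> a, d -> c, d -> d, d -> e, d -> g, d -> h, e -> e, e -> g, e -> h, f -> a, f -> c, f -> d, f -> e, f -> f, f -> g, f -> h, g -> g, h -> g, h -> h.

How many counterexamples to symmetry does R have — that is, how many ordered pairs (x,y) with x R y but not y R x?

28

Enumerating: (a,e), (a,g), (a,h), (b,a), (b,c), (b,d), (b,e), (b,f), (b,g), (b,h), (c,a), (c,e), … and 16 more.
Total: 28.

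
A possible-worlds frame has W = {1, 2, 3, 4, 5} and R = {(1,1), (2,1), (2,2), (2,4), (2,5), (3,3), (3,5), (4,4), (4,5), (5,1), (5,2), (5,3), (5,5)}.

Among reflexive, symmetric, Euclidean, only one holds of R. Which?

reflexive

Reflexive: yes — every world is R-related to itself.
Symmetric: no — 2 R 1 but not 1 R 2.
Euclidean: no — 2 R 1 and 2 R 4, but not 1 R 4.
Only reflexive holds.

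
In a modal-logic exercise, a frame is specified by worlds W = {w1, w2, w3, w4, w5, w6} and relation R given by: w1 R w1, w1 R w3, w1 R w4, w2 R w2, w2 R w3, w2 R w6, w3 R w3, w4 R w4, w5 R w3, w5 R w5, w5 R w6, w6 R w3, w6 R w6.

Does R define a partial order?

Yes

Reflexive: yes — every world is R-related to itself.
Transitive: yes — every two-step R-path is closed by a direct edge.
Antisymmetric: yes — no distinct pair is related both ways.
So R is a partial order.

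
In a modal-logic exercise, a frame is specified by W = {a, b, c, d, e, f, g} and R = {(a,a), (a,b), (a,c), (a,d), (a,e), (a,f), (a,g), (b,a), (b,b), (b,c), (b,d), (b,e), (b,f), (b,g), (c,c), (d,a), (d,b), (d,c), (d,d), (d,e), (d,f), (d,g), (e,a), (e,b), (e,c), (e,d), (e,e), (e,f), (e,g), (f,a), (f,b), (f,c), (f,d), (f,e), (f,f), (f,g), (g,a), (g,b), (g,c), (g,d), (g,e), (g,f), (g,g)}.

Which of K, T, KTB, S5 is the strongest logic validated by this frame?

T

Reflexive (axiom T): yes — every world is R-related to itself.
Symmetric (axiom B): no — a R c but not c R a.
Euclidean (axiom 5): no — a R c and a R b, but not c R b.
So F validates K, T; KTB would additionally require R to be symmetric. The strongest is T.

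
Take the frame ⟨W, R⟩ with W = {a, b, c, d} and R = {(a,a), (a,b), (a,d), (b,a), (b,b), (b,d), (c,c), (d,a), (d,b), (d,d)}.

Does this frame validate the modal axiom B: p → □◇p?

Yes

By correspondence theory, B is valid on a frame iff R is symmetric.
Symmetric: yes — every pair in R has its reverse in R.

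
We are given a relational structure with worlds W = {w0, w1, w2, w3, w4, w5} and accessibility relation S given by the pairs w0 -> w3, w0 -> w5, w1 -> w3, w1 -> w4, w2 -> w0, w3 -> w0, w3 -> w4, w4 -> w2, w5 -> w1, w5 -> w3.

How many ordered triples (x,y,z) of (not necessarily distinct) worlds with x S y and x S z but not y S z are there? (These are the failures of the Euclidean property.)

Enumerating: (w0,w3,w3), (w0,w3,w5), (w0,w5,w5), (w1,w3,w3), (w1,w4,w3), (w1,w4,w4), (w2,w0,w0), (w3,w0,w0), (w3,w0,w4), (w3,w4,w0), (w3,w4,w4), (w4,w2,w2), (w5,w1,w1), (w5,w3,w1), (w5,w3,w3).

15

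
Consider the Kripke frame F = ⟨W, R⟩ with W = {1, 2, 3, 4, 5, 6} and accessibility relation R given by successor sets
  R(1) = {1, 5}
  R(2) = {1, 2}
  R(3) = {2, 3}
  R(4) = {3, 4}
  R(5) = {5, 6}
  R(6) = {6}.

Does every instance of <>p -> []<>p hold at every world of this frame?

By correspondence theory, 5 is valid on a frame iff R is Euclidean.
Euclidean: no — 1 R 5 and 1 R 1, but not 5 R 1.

No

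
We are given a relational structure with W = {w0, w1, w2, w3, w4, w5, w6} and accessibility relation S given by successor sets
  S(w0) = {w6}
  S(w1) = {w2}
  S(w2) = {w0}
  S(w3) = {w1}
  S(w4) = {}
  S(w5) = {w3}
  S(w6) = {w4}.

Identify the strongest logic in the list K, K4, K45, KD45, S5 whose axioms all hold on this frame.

Transitive (axiom 4): no — w0 S w6 and w6 S w4, but not w0 S w4.
Euclidean (axiom 5): no — w0 S w6 and w0 S w6, but not w6 S w6.
Serial (axiom D): no — w4 has no S-successor.
Reflexive (axiom T): no — w0 is not related to itself.
So F validates K; K4 would additionally require S to be transitive. The strongest is K.

K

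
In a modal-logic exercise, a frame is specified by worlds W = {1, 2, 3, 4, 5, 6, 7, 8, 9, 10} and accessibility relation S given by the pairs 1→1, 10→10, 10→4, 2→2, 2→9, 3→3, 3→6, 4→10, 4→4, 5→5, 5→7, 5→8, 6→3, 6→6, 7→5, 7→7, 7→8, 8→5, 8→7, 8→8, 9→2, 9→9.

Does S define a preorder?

Yes

Reflexive: yes — every world is S-related to itself.
Transitive: yes — every two-step S-path is closed by a direct edge.
So S is a preorder.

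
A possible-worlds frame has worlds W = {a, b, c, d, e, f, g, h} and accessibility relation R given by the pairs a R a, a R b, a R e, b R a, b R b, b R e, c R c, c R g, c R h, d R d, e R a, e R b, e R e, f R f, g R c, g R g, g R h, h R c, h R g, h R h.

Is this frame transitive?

Transitive: yes — every two-step R-path is closed by a direct edge.

Yes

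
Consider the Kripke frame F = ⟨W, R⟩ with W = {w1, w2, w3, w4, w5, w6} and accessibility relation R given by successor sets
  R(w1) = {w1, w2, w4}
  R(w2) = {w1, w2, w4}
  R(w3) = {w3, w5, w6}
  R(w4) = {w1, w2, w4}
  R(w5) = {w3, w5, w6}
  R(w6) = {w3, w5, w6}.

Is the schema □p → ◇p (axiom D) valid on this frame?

By correspondence theory, D is valid on a frame iff R is serial.
Serial: yes — every world has a successor (e.g. w1 R w1).

Yes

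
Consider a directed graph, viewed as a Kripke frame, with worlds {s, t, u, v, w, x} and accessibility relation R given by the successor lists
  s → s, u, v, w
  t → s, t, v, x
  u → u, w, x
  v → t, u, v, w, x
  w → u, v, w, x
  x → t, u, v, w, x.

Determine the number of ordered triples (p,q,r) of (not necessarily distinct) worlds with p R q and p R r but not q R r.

Enumerating: (s,u,s), (s,u,v), (s,v,s), (s,w,s), (t,s,t), (t,s,x), (t,v,s), (t,x,s), (v,t,u), (v,t,w), (v,u,t), (v,u,v), … and 7 more.
Total: 19.

19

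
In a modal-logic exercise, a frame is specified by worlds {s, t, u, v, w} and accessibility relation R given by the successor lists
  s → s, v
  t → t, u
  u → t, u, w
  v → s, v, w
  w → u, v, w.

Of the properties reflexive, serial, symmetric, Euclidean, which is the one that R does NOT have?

Euclidean

Reflexive: yes — every world is R-related to itself.
Serial: yes — every world has a successor (e.g. s R s).
Symmetric: yes — every pair in R has its reverse in R.
Euclidean: no — u R t and u R w, but not t R w.
Only Euclidean fails.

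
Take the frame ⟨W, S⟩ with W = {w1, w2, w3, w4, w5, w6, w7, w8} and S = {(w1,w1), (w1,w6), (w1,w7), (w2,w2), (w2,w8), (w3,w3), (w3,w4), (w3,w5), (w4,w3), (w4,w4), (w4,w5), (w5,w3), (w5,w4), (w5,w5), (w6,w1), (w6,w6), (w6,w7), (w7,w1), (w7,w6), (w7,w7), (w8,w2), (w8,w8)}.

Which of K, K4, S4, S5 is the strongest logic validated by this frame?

S5

Transitive (axiom 4): yes — every two-step S-path is closed by a direct edge.
Reflexive (axiom T): yes — every world is S-related to itself.
Euclidean (axiom 5): yes — any two successors of a common world are S-related.
So F validates K, K4, S4, S5. The strongest is S5.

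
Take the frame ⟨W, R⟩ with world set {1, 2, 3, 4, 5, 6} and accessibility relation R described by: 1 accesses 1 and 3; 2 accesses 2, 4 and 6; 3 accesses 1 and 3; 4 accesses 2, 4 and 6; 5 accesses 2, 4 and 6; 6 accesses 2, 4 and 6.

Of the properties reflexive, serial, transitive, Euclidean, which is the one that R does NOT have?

Reflexive: no — 5 is not related to itself.
Serial: yes — every world has a successor (e.g. 1 R 1).
Transitive: yes — every two-step R-path is closed by a direct edge.
Euclidean: yes — any two successors of a common world are R-related.
Only reflexive fails.

reflexive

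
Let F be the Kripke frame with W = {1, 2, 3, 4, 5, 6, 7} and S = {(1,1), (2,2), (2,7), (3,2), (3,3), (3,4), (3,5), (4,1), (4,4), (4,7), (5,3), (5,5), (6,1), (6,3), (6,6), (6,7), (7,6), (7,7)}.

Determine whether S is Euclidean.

Euclidean: no — 3 S 2 and 3 S 4, but not 2 S 4.

No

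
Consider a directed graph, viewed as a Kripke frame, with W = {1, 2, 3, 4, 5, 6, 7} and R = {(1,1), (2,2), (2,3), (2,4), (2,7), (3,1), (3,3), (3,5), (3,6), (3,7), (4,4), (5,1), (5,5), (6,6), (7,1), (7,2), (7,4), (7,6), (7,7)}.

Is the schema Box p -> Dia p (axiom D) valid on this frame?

By correspondence theory, D is valid on a frame iff R is serial.
Serial: yes — every world has a successor (e.g. 1 R 1).

Yes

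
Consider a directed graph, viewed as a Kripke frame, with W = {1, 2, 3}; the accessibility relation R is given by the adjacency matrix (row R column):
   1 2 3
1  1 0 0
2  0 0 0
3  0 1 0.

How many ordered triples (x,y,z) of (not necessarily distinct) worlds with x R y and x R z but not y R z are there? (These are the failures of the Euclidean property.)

1

Enumerating: (3,2,2).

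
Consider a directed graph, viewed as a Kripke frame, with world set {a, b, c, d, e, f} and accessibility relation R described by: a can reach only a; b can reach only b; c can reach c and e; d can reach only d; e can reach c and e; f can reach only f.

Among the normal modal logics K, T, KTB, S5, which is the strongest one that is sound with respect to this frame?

S5

Reflexive (axiom T): yes — every world is R-related to itself.
Symmetric (axiom B): yes — every pair in R has its reverse in R.
Euclidean (axiom 5): yes — any two successors of a common world are R-related.
So F validates K, T, KTB, S5. The strongest is S5.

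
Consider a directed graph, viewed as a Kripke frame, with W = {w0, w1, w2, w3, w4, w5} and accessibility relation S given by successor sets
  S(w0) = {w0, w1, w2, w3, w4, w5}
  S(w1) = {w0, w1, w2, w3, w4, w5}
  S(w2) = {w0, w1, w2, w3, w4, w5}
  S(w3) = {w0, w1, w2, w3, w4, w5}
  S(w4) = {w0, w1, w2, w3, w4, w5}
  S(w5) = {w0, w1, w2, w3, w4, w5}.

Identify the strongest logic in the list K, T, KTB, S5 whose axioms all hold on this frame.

Reflexive (axiom T): yes — every world is S-related to itself.
Symmetric (axiom B): yes — every pair in S has its reverse in S.
Euclidean (axiom 5): yes — any two successors of a common world are S-related.
So F validates K, T, KTB, S5. The strongest is S5.

S5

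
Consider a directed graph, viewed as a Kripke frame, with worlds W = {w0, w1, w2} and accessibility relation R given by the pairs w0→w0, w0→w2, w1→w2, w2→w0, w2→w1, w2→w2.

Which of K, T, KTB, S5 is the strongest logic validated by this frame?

K

Reflexive (axiom T): no — w1 is not related to itself.
Symmetric (axiom B): yes — every pair in R has its reverse in R.
Euclidean (axiom 5): no — w2 R w0 and w2 R w1, but not w0 R w1.
So F validates K; T would additionally require R to be reflexive. The strongest is K.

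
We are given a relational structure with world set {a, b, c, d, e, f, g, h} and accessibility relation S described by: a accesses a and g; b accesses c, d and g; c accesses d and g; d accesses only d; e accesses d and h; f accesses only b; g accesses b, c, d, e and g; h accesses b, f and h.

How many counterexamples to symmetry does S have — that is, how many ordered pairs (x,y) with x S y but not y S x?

Enumerating: (a,g), (b,c), (b,d), (c,d), (e,d), (e,h), (f,b), (g,d), (g,e), (h,b), (h,f).

11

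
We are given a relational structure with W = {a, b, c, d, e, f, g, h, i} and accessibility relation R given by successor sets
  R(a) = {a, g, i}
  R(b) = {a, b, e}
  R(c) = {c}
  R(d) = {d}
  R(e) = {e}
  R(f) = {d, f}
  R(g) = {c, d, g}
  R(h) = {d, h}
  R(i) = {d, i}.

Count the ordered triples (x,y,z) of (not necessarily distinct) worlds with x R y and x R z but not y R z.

Enumerating: (a,g,a), (a,g,i), (a,i,a), (a,i,g), (b,a,b), (b,a,e), (b,e,a), (b,e,b), (f,d,f), (g,c,d), (g,c,g), (g,d,c), (g,d,g), (h,d,h), (i,d,i).

15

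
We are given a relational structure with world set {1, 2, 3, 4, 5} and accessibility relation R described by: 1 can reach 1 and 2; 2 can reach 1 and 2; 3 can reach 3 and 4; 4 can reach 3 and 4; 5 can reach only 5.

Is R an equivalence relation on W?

Yes

Reflexive: yes — every world is R-related to itself.
Symmetric: yes — every pair in R has its reverse in R.
Transitive: yes — every two-step R-path is closed by a direct edge.
So R is an equivalence relation.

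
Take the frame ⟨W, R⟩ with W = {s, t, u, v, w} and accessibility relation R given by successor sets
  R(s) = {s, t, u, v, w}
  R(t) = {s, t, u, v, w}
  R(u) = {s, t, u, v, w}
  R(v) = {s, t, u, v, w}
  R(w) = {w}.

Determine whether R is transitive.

Transitive: yes — every two-step R-path is closed by a direct edge.

Yes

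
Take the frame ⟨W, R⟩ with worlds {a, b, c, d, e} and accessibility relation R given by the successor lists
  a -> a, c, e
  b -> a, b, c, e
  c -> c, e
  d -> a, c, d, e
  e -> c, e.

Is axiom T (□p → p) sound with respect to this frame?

Yes

By correspondence theory, T is valid on a frame iff R is reflexive.
Reflexive: yes — every world is R-related to itself.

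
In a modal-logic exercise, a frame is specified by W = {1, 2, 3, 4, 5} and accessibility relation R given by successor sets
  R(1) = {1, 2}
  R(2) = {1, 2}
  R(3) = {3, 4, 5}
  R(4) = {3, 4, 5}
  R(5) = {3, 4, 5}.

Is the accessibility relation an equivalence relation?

Yes

Reflexive: yes — every world is R-related to itself.
Symmetric: yes — every pair in R has its reverse in R.
Transitive: yes — every two-step R-path is closed by a direct edge.
So R is an equivalence relation.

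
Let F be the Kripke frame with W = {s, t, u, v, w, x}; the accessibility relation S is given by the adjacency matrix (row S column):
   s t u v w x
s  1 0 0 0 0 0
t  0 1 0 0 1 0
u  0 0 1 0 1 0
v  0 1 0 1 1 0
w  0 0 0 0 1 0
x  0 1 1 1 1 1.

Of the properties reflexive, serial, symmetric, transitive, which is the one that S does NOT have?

symmetric

Reflexive: yes — every world is S-related to itself.
Serial: yes — every world has a successor (e.g. s S s).
Symmetric: no — t S w but not w S t.
Transitive: yes — every two-step S-path is closed by a direct edge.
Only symmetric fails.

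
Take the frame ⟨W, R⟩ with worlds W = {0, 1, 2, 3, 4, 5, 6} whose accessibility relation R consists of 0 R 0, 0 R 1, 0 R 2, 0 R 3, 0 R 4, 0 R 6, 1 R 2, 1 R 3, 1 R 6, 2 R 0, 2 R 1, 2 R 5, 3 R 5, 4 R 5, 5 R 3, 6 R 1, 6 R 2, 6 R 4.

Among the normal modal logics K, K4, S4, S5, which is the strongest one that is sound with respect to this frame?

Transitive (axiom 4): no — 0 R 2 and 2 R 5, but not 0 R 5.
Reflexive (axiom T): no — 1 is not related to itself.
Euclidean (axiom 5): no — 0 R 1 and 0 R 4, but not 1 R 4.
So F validates K; K4 would additionally require R to be transitive. The strongest is K.

K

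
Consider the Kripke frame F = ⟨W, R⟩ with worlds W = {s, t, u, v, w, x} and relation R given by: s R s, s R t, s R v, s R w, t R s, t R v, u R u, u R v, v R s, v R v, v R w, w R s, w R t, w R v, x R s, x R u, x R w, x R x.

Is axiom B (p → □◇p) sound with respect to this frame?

By correspondence theory, B is valid on a frame iff R is symmetric.
Symmetric: no — t R v but not v R t.

No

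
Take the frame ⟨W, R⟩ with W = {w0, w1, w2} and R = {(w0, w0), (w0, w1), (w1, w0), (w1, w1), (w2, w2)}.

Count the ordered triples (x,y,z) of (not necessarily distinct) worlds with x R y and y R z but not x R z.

0

R is transitive; there are no such tuples.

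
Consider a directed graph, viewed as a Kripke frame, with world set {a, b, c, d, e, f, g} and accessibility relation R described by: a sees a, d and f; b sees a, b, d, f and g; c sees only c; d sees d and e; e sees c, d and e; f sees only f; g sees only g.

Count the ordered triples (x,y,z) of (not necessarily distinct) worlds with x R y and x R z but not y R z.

Enumerating: (a,d,a), (a,d,f), (a,f,a), (a,f,d), (b,a,b), (b,a,g), (b,d,a), (b,d,b), (b,d,f), (b,d,g), (b,f,a), (b,f,b), … and 9 more.
Total: 21.

21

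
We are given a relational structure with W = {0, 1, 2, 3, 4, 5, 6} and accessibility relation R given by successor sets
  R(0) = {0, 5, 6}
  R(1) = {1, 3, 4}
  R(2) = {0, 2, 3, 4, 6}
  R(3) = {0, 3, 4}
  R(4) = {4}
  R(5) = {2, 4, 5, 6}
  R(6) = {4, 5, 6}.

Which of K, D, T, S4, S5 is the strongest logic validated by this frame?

T

Serial (axiom D): yes — every world has a successor (e.g. 0 R 0).
Reflexive (axiom T): yes — every world is R-related to itself.
Transitive (axiom 4): no — 0 R 5 and 5 R 2, but not 0 R 2.
Euclidean (axiom 5): no — 1 R 4 and 1 R 3, but not 4 R 3.
So F validates K, D, T; S4 would additionally require R to be transitive. The strongest is T.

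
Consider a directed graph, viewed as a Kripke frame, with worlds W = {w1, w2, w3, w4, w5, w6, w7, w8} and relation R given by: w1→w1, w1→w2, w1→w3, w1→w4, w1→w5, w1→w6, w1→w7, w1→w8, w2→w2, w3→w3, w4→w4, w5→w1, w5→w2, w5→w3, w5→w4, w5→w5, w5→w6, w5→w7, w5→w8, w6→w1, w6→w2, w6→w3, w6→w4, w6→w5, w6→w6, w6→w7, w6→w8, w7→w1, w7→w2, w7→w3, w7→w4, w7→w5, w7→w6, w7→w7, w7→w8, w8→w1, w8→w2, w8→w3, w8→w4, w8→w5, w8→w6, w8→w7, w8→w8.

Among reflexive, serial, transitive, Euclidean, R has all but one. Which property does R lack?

Reflexive: yes — every world is R-related to itself.
Serial: yes — every world has a successor (e.g. w1 R w1).
Transitive: yes — every two-step R-path is closed by a direct edge.
Euclidean: no — w1 R w2 and w1 R w3, but not w2 R w3.
Only Euclidean fails.

Euclidean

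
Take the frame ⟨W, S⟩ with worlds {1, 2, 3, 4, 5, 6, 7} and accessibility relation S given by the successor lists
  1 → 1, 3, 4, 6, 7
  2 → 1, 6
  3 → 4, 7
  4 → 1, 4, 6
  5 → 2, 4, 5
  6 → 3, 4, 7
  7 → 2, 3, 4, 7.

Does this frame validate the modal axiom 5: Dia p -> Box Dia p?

Axiom 5 corresponds to the accessibility relation being Euclidean.
Euclidean: no — 1 S 3 and 1 S 6, but not 3 S 6.

No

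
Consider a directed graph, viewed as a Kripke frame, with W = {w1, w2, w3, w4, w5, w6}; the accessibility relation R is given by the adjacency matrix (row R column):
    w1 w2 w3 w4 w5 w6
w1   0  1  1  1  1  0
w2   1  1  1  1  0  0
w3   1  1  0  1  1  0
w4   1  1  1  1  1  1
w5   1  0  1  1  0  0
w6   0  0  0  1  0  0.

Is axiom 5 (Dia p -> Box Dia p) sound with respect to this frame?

Axiom 5 corresponds to the accessibility relation being Euclidean.
Euclidean: no — w1 R w2 and w1 R w5, but not w2 R w5.

No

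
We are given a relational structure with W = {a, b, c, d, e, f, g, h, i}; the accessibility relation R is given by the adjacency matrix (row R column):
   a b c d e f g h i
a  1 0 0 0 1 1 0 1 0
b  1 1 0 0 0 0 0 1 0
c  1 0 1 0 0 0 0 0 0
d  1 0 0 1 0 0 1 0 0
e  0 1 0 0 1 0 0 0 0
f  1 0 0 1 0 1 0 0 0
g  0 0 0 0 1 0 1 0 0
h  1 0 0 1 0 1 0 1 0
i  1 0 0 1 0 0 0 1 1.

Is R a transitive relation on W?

No

Transitive: no — a R e and e R b, but not a R b.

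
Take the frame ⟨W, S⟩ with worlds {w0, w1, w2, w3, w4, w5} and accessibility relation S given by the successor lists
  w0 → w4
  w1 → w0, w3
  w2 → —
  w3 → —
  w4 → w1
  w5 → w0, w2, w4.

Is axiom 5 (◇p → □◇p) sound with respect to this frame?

No

The schema 5 characterises exactly the Euclidean frames.
Euclidean: no — w1 S w0 and w1 S w3, but not w0 S w3.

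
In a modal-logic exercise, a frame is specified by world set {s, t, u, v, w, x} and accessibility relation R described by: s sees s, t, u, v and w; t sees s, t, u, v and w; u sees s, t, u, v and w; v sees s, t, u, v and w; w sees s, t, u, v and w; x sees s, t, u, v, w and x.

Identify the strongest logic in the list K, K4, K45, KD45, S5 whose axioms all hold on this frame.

Transitive (axiom 4): yes — every two-step R-path is closed by a direct edge.
Euclidean (axiom 5): no — x R s and x R x, but not s R x.
Serial (axiom D): yes — every world has a successor (e.g. s R s).
Reflexive (axiom T): yes — every world is R-related to itself.
So F validates K, K4; K45 would additionally require R to be Euclidean. The strongest is K4.

K4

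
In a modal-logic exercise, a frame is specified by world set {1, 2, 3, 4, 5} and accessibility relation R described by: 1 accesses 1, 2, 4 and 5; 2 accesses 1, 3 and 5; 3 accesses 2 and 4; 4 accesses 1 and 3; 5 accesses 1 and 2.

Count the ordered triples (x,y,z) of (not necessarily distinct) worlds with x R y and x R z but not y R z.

Enumerating: (1,2,2), (1,2,4), (1,4,2), (1,4,4), (1,4,5), (1,5,4), (1,5,5), (2,1,3), (2,3,1), (2,3,3), (2,3,5), (2,5,3), … and 9 more.
Total: 21.

21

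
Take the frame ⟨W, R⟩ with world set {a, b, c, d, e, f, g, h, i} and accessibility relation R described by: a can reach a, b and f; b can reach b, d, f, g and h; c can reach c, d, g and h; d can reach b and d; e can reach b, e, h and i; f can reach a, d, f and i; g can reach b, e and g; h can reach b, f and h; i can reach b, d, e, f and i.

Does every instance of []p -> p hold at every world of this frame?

By correspondence theory, T is valid on a frame iff R is reflexive.
Reflexive: yes — every world is R-related to itself.

Yes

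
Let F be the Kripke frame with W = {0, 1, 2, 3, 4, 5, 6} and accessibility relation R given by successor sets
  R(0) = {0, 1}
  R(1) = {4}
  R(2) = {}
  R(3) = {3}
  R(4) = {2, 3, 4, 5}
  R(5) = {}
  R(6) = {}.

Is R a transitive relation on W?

Transitive: no — 0 R 1 and 1 R 4, but not 0 R 4.

No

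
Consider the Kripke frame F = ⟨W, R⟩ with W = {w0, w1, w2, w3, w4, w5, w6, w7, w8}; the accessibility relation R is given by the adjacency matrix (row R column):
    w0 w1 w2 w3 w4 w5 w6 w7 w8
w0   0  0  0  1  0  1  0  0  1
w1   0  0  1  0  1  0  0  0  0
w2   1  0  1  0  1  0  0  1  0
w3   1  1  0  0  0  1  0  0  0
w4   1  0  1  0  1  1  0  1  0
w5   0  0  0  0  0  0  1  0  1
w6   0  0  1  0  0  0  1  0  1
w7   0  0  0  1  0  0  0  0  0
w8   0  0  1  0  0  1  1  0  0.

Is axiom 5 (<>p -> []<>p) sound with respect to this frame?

Axiom 5 corresponds to the accessibility relation being Euclidean.
Euclidean: no — w0 R w3 and w0 R w8, but not w3 R w8.

No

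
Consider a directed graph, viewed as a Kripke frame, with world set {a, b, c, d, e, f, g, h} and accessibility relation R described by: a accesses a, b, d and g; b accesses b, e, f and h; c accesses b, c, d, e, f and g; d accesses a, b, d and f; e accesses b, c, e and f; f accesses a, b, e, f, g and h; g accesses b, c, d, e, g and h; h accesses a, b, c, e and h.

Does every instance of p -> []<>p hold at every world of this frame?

By correspondence theory, B is valid on a frame iff R is symmetric.
Symmetric: no — a R b but not b R a.

No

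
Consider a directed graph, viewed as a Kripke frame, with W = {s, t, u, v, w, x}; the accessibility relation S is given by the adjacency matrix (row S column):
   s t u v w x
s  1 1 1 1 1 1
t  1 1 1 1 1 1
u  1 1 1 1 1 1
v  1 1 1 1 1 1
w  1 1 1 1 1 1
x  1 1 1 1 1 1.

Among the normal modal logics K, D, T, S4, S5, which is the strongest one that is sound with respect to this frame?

Serial (axiom D): yes — every world has a successor (e.g. s S s).
Reflexive (axiom T): yes — every world is S-related to itself.
Transitive (axiom 4): yes — every two-step S-path is closed by a direct edge.
Euclidean (axiom 5): yes — any two successors of a common world are S-related.
So F validates K, D, T, S4, S5. The strongest is S5.

S5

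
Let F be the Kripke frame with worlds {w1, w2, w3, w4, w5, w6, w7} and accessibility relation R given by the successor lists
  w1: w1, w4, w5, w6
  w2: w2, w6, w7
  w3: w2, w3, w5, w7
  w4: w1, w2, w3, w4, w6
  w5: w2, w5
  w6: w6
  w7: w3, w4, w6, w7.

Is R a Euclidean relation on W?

No

Euclidean: no — w1 R w4 and w1 R w5, but not w4 R w5.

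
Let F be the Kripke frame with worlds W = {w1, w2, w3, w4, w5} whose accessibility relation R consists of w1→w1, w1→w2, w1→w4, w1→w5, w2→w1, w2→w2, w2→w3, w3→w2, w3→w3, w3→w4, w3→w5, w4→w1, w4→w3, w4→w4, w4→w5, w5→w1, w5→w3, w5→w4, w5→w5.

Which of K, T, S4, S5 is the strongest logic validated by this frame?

T

Reflexive (axiom T): yes — every world is R-related to itself.
Transitive (axiom 4): no — w1 R w2 and w2 R w3, but not w1 R w3.
Euclidean (axiom 5): no — w1 R w2 and w1 R w4, but not w2 R w4.
So F validates K, T; S4 would additionally require R to be transitive. The strongest is T.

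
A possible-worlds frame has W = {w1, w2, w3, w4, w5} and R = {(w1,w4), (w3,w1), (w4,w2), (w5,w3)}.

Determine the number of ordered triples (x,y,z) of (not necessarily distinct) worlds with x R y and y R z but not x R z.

Enumerating: (w1,w4,w2), (w3,w1,w4), (w5,w3,w1).

3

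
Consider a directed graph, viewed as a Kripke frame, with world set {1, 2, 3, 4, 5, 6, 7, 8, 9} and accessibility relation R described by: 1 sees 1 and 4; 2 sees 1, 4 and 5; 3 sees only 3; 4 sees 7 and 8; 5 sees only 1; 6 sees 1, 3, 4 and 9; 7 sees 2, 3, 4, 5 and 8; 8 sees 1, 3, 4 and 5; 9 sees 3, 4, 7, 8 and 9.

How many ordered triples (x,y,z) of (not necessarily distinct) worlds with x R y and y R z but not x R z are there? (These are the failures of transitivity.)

27

Enumerating: (1,4,7), (1,4,8), (2,4,7), (2,4,8), (4,7,2), (4,7,3), (4,7,4), (4,7,5), (4,8,1), (4,8,3), (4,8,4), (4,8,5), … and 15 more.
Total: 27.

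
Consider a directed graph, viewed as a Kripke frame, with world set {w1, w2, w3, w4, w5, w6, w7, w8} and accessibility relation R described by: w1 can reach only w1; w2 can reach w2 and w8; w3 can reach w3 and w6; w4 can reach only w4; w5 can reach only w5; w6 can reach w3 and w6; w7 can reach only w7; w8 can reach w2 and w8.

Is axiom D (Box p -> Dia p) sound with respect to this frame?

Axiom D corresponds to the accessibility relation being serial.
Serial: yes — every world has a successor (e.g. w1 R w1).

Yes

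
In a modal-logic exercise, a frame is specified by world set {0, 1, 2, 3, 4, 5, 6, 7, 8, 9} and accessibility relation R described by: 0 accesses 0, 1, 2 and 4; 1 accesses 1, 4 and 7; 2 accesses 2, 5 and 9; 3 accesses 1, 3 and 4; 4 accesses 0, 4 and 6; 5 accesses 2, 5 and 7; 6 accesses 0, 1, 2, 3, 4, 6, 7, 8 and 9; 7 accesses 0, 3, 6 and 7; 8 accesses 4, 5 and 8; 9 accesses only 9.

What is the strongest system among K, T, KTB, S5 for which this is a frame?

T

Reflexive (axiom T): yes — every world is R-related to itself.
Symmetric (axiom B): no — 0 R 1 but not 1 R 0.
Euclidean (axiom 5): no — 0 R 1 and 0 R 2, but not 1 R 2.
So F validates K, T; KTB would additionally require R to be symmetric. The strongest is T.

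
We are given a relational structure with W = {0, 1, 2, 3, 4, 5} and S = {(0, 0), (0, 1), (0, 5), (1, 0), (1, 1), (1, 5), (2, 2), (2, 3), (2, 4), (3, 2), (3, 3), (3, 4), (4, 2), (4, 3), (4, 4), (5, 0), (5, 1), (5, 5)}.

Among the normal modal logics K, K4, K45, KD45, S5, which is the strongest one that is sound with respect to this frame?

Transitive (axiom 4): yes — every two-step S-path is closed by a direct edge.
Euclidean (axiom 5): yes — any two successors of a common world are S-related.
Serial (axiom D): yes — every world has a successor (e.g. 0 S 0).
Reflexive (axiom T): yes — every world is S-related to itself.
So F validates K, K4, K45, KD45, S5. The strongest is S5.

S5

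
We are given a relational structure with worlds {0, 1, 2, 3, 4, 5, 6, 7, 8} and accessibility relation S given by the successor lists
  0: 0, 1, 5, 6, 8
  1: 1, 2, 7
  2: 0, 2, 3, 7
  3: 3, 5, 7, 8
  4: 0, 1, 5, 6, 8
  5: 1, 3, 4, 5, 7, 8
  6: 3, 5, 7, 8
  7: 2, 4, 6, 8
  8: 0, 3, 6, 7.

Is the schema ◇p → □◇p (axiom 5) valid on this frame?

No

By correspondence theory, 5 is valid on a frame iff S is Euclidean.
Euclidean: no — 0 S 1 and 0 S 5, but not 1 S 5.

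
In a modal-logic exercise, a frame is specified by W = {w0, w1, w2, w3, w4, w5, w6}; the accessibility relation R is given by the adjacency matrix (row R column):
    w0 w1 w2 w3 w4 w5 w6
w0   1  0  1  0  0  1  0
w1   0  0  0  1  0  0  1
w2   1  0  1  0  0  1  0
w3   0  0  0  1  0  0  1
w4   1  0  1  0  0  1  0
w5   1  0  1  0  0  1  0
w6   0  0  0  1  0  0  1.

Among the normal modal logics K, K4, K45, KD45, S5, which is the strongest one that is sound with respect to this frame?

Transitive (axiom 4): yes — every two-step R-path is closed by a direct edge.
Euclidean (axiom 5): yes — any two successors of a common world are R-related.
Serial (axiom D): yes — every world has a successor (e.g. w0 R w0).
Reflexive (axiom T): no — w1 is not related to itself.
So F validates K, K4, K45, KD45; S5 would additionally require R to be reflexive. The strongest is KD45.

KD45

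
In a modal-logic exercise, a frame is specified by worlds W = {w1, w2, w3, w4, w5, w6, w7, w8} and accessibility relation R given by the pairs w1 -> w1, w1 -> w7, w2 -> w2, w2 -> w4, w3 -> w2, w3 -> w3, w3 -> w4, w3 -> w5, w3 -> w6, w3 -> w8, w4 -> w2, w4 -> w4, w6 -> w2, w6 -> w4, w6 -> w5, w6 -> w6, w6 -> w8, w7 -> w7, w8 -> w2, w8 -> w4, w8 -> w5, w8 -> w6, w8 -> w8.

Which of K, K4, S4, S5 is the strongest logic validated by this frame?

Transitive (axiom 4): yes — every two-step R-path is closed by a direct edge.
Reflexive (axiom T): no — w5 is not related to itself.
Euclidean (axiom 5): no — w3 R w2 and w3 R w5, but not w2 R w5.
So F validates K, K4; S4 would additionally require R to be reflexive. The strongest is K4.

K4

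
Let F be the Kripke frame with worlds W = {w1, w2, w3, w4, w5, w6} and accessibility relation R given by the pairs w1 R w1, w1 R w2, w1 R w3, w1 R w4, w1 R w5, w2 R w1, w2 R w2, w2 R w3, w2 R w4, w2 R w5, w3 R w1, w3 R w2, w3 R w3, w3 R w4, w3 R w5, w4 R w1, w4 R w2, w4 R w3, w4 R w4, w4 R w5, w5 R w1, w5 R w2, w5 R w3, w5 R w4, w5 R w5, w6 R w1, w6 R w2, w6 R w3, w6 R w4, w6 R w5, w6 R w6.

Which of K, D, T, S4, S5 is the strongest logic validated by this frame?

Serial (axiom D): yes — every world has a successor (e.g. w1 R w1).
Reflexive (axiom T): yes — every world is R-related to itself.
Transitive (axiom 4): yes — every two-step R-path is closed by a direct edge.
Euclidean (axiom 5): no — w6 R w1 and w6 R w6, but not w1 R w6.
So F validates K, D, T, S4; S5 would additionally require R to be Euclidean. The strongest is S4.

S4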